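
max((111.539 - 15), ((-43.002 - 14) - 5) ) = 96.539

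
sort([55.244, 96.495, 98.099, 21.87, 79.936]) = [21.87, 55.244, 79.936, 96.495, 98.099]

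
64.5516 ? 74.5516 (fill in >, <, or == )<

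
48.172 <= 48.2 True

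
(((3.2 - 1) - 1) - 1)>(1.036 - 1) True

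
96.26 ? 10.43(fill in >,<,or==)>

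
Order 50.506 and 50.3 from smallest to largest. 50.3, 50.506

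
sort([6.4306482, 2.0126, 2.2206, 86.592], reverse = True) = [86.592, 6.4306482, 2.2206, 2.0126]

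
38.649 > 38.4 True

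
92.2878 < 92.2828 False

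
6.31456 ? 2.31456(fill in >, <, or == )>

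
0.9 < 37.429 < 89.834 True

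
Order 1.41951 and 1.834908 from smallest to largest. 1.41951, 1.834908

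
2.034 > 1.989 True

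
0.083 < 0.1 True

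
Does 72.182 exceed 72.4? No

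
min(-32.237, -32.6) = -32.6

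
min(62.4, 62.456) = 62.4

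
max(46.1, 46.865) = 46.865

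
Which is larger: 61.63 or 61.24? 61.63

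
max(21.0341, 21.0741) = 21.0741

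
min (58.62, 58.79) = 58.62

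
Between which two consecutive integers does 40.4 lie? 40 and 41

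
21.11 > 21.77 False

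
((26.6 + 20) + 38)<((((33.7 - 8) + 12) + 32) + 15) True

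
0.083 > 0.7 False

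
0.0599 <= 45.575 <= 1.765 False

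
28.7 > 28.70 False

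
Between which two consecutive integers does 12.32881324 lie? 12 and 13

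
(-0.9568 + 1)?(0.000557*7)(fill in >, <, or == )>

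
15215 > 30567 False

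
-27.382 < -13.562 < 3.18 True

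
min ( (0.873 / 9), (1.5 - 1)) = 0.097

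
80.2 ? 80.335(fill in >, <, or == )<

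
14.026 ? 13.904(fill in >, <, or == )>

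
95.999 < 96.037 True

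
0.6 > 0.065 True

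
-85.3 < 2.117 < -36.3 False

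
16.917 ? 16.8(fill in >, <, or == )>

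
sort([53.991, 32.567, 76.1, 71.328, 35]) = [32.567, 35, 53.991, 71.328, 76.1]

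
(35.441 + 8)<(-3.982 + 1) False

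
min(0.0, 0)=0.0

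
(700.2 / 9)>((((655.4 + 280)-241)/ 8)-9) False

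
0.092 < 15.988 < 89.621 True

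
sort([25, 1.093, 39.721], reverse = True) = [39.721, 25, 1.093]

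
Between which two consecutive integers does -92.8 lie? -93 and -92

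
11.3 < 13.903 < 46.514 True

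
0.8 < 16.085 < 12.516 False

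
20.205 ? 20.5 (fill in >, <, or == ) <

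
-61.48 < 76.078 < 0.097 False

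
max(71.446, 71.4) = 71.446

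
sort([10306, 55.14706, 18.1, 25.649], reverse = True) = [10306, 55.14706, 25.649, 18.1]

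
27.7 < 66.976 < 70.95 True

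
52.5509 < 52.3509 False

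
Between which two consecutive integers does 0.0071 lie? 0 and 1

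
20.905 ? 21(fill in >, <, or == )<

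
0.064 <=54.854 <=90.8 True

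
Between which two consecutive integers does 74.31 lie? 74 and 75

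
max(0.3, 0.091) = 0.3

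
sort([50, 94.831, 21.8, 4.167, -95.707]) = [-95.707, 4.167, 21.8, 50, 94.831]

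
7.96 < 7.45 False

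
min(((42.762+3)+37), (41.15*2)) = 82.3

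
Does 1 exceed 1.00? No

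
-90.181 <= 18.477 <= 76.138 True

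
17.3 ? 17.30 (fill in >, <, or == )==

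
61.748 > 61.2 True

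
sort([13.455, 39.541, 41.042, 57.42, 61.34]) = [13.455, 39.541, 41.042, 57.42, 61.34]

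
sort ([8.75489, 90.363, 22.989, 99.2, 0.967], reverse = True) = [99.2, 90.363, 22.989, 8.75489, 0.967]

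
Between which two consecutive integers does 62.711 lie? 62 and 63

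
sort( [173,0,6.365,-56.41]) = [-56.41,0,6.365,173]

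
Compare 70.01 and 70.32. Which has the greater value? 70.32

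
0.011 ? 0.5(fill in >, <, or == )<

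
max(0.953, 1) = 1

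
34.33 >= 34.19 True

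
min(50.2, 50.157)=50.157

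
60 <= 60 True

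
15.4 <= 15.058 False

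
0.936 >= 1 False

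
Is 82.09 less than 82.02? No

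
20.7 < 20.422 False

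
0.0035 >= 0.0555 False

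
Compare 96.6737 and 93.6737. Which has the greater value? 96.6737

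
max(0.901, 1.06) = 1.06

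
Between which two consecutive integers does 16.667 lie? 16 and 17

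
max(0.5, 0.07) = 0.5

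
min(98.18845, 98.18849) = 98.18845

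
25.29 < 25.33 True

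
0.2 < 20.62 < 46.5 True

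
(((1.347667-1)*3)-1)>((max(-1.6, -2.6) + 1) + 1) False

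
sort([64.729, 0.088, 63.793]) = [0.088, 63.793, 64.729]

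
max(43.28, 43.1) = 43.28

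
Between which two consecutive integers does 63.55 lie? 63 and 64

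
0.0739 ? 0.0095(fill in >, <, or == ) >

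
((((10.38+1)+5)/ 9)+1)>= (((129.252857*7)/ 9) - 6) False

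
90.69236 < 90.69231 False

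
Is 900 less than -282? No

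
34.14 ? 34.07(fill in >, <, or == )>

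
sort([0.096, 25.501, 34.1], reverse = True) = [34.1, 25.501, 0.096]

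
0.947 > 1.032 False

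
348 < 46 False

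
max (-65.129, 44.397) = 44.397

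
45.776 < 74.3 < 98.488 True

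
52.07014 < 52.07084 True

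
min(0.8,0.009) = 0.009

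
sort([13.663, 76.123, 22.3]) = [13.663, 22.3, 76.123]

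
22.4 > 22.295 True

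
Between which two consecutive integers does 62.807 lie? 62 and 63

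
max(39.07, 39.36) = 39.36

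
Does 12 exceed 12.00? No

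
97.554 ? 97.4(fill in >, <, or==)>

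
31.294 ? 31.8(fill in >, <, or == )<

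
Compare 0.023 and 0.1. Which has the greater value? 0.1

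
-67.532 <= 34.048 True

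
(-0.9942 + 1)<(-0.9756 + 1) True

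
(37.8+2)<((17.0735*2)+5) False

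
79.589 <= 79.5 False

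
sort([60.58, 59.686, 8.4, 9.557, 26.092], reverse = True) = [60.58, 59.686, 26.092, 9.557, 8.4]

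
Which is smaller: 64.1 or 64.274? 64.1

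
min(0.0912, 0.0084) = 0.0084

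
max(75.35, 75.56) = 75.56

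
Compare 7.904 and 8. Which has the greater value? 8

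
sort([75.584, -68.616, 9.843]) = [-68.616, 9.843, 75.584]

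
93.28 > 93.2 True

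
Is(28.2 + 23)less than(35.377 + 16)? Yes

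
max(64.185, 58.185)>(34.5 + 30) False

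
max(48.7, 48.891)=48.891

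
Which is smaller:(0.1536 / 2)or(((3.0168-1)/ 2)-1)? (((3.0168-1)/ 2)-1)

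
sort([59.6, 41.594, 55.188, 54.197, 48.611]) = [41.594, 48.611, 54.197, 55.188, 59.6]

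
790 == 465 False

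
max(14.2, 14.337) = 14.337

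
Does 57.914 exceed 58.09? No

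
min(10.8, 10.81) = 10.8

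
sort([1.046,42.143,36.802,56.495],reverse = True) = [56.495,42.143,36.802,1.046]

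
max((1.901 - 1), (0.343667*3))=1.031001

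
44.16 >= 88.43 False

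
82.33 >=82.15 True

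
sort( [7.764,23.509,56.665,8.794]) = [7.764,8.794,23.509,56.665]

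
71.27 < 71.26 False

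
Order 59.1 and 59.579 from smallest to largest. 59.1, 59.579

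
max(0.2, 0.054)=0.2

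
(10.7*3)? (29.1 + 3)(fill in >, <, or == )==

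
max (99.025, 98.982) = 99.025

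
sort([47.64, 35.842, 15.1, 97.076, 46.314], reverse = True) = [97.076, 47.64, 46.314, 35.842, 15.1]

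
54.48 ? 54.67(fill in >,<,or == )<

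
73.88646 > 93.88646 False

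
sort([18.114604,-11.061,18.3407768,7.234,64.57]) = [-11.061,7.234,18.114604,18.3407768,64.57]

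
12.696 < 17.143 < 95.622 True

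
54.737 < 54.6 False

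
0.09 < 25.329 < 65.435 True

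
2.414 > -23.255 True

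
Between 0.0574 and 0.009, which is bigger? 0.0574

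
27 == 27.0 True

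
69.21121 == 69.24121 False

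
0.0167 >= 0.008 True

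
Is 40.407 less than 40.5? Yes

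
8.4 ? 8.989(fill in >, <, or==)<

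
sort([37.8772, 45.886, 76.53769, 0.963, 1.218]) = [0.963, 1.218, 37.8772, 45.886, 76.53769]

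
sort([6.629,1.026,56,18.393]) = [1.026,6.629,18.393,56]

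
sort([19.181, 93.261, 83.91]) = [19.181, 83.91, 93.261]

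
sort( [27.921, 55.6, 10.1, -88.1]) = [-88.1, 10.1, 27.921, 55.6]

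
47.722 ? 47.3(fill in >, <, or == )>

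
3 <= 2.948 False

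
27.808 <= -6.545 False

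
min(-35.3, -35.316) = -35.316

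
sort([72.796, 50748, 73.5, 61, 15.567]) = [15.567, 61, 72.796, 73.5, 50748]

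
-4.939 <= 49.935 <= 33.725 False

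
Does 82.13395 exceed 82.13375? Yes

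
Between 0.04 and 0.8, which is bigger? 0.8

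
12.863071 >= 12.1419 True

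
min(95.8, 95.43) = 95.43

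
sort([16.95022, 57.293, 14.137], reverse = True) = [57.293, 16.95022, 14.137]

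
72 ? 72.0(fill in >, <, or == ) ==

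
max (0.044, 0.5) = 0.5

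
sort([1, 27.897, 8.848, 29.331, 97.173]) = [1, 8.848, 27.897, 29.331, 97.173]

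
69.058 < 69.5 True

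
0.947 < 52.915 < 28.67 False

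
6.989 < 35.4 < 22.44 False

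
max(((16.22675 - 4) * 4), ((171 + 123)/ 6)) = 49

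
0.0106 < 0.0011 False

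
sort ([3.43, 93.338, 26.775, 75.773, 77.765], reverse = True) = [93.338, 77.765, 75.773, 26.775, 3.43]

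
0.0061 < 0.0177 True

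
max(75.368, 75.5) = 75.5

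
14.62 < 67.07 True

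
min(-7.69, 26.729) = -7.69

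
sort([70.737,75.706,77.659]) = [70.737,75.706,77.659]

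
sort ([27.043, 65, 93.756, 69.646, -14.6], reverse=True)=[93.756, 69.646, 65, 27.043, -14.6]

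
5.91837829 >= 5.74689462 True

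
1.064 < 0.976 False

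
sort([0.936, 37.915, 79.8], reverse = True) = [79.8, 37.915, 0.936]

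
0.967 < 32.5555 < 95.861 True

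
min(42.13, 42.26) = 42.13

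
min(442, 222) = 222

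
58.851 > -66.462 True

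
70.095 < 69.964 False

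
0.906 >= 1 False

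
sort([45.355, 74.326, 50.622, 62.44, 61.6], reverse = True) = [74.326, 62.44, 61.6, 50.622, 45.355]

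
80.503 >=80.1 True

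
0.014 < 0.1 True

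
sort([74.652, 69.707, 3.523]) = [3.523, 69.707, 74.652]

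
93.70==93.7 True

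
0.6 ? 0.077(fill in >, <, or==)>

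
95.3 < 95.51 True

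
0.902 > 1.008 False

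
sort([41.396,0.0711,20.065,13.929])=[0.0711,13.929,20.065,41.396]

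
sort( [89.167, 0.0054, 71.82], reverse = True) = [89.167, 71.82, 0.0054]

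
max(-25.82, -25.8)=-25.8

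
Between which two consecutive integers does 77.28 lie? 77 and 78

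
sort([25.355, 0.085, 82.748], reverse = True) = [82.748, 25.355, 0.085]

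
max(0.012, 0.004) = 0.012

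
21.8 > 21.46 True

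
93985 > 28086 True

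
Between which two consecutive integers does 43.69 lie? 43 and 44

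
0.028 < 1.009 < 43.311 True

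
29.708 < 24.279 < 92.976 False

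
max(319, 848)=848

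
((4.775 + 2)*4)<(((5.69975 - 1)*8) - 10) True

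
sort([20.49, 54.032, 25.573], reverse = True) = [54.032, 25.573, 20.49]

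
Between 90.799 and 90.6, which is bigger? 90.799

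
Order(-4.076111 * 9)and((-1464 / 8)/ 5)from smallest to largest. (-4.076111 * 9), ((-1464 / 8)/ 5)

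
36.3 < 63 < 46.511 False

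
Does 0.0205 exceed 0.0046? Yes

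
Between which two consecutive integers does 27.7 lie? 27 and 28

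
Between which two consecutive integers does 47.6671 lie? 47 and 48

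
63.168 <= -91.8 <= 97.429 False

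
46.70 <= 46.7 True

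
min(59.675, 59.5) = 59.5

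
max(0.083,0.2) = 0.2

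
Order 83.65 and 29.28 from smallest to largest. 29.28, 83.65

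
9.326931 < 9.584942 True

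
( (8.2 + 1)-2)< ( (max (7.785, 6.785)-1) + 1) True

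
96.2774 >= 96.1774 True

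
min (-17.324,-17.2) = -17.324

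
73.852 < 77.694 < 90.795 True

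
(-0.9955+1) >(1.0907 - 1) False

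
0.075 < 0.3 True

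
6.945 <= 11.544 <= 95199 True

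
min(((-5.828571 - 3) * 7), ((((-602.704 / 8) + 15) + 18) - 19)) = -61.799997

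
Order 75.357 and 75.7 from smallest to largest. 75.357, 75.7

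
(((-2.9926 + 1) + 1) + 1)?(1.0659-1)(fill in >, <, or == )<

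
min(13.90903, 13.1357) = 13.1357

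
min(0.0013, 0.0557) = 0.0013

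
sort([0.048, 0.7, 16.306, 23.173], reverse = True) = [23.173, 16.306, 0.7, 0.048]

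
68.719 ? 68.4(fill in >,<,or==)>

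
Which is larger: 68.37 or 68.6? 68.6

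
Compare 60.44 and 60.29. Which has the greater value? 60.44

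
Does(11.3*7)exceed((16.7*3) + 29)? No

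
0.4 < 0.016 False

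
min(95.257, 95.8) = 95.257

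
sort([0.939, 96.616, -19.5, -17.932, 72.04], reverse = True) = [96.616, 72.04, 0.939, -17.932, -19.5]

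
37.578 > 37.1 True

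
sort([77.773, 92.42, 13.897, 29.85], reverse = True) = [92.42, 77.773, 29.85, 13.897]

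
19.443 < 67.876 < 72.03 True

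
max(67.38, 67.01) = 67.38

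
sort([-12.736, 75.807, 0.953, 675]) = [-12.736, 0.953, 75.807, 675]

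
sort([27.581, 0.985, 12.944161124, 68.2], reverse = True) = [68.2, 27.581, 12.944161124, 0.985]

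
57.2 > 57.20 False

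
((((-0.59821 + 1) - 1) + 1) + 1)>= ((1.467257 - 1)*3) True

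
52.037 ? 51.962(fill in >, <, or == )>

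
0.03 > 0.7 False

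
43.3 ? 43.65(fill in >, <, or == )<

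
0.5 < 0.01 False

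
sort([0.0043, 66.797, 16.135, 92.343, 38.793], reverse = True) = [92.343, 66.797, 38.793, 16.135, 0.0043]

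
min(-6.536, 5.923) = -6.536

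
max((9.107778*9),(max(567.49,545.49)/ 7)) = 81.970002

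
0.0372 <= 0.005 False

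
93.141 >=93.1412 False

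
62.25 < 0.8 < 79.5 False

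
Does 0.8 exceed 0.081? Yes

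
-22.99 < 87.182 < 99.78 True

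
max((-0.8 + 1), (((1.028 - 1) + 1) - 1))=0.2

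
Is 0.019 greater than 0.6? No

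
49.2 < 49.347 True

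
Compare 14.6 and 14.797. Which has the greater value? 14.797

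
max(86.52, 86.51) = 86.52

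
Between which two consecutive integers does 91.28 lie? 91 and 92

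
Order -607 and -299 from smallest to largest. -607, -299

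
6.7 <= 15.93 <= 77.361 True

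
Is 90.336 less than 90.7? Yes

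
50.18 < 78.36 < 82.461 True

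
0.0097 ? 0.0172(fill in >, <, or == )<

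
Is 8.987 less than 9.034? Yes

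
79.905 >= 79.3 True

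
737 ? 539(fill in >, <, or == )>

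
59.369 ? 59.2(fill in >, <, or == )>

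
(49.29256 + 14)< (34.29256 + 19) False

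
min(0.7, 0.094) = 0.094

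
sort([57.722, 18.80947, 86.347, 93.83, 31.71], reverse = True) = [93.83, 86.347, 57.722, 31.71, 18.80947]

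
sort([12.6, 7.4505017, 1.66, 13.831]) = [1.66, 7.4505017, 12.6, 13.831]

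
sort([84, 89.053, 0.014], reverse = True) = [89.053, 84, 0.014]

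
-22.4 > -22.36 False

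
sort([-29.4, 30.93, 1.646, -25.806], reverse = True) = [30.93, 1.646, -25.806, -29.4]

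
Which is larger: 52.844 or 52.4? 52.844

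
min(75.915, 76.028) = 75.915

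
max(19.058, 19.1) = 19.1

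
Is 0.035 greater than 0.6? No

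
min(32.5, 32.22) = 32.22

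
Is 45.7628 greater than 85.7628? No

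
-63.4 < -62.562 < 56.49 True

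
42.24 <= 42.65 True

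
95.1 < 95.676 True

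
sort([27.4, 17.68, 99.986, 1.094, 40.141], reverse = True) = [99.986, 40.141, 27.4, 17.68, 1.094]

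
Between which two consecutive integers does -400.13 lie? -401 and -400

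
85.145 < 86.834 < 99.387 True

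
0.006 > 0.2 False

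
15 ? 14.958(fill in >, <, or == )>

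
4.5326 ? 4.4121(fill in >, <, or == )>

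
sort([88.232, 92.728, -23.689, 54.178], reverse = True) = [92.728, 88.232, 54.178, -23.689]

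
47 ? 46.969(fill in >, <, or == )>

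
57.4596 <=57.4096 False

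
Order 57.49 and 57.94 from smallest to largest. 57.49, 57.94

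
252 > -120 True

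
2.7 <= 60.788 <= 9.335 False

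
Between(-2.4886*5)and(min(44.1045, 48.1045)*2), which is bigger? (min(44.1045, 48.1045)*2)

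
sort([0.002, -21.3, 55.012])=[-21.3, 0.002, 55.012]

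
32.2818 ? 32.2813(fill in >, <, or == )>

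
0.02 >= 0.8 False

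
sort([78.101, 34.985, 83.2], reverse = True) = [83.2, 78.101, 34.985]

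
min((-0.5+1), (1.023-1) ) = 0.023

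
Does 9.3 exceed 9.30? No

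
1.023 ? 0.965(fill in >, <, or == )>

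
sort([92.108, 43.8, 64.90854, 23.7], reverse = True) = [92.108, 64.90854, 43.8, 23.7]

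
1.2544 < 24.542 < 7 False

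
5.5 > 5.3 True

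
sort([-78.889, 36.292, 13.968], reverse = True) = [36.292, 13.968, -78.889]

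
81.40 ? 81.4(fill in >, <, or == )==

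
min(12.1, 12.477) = 12.1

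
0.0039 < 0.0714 True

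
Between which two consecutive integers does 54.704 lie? 54 and 55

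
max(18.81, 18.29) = 18.81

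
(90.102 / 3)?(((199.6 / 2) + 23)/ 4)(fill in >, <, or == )<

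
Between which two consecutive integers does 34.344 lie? 34 and 35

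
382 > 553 False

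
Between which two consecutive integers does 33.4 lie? 33 and 34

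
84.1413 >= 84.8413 False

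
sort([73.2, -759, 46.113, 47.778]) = [-759, 46.113, 47.778, 73.2]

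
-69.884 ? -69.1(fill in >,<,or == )<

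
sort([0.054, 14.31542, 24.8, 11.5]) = [0.054, 11.5, 14.31542, 24.8]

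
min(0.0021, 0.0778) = 0.0021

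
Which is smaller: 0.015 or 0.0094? 0.0094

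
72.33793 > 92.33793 False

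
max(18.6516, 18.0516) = 18.6516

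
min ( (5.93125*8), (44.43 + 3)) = 47.43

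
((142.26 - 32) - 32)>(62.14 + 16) True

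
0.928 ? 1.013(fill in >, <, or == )<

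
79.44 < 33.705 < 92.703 False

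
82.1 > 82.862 False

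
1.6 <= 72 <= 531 True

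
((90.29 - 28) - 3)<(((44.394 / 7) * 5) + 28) True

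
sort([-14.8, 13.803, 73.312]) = [-14.8, 13.803, 73.312]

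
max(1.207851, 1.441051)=1.441051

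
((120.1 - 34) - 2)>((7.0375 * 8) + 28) False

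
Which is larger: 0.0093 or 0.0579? 0.0579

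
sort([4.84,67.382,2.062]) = [2.062,4.84,67.382]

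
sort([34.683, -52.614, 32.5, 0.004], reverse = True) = [34.683, 32.5, 0.004, -52.614]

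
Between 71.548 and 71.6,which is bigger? 71.6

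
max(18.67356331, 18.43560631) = 18.67356331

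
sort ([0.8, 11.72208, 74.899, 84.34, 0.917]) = [0.8, 0.917, 11.72208, 74.899, 84.34]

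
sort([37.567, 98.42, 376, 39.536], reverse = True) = [376, 98.42, 39.536, 37.567]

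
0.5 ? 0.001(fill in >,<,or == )>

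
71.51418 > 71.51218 True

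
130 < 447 True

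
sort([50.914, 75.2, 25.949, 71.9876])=[25.949, 50.914, 71.9876, 75.2]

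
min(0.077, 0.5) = 0.077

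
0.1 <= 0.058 False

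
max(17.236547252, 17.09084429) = 17.236547252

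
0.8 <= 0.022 False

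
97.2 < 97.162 False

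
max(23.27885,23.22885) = 23.27885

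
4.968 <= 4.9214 False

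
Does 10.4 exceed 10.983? No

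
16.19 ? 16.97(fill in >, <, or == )<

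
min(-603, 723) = -603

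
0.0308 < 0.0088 False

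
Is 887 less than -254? No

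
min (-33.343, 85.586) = -33.343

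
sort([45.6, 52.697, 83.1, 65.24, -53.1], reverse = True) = [83.1, 65.24, 52.697, 45.6, -53.1]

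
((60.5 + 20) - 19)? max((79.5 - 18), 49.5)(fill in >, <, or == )==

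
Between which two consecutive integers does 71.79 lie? 71 and 72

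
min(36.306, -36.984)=-36.984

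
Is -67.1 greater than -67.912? Yes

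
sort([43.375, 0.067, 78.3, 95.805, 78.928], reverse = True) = [95.805, 78.928, 78.3, 43.375, 0.067]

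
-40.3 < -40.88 False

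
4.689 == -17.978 False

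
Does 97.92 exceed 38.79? Yes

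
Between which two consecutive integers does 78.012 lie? 78 and 79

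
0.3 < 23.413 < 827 True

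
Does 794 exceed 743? Yes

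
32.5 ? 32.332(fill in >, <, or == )>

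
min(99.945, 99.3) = 99.3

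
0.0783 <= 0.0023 False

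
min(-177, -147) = -177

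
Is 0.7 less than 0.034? No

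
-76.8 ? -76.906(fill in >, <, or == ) >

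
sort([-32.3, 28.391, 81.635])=[-32.3, 28.391, 81.635]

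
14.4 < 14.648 True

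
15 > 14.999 True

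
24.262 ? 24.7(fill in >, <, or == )<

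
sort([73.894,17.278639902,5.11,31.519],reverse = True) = [73.894,31.519,17.278639902,5.11]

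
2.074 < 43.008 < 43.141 True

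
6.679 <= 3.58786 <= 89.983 False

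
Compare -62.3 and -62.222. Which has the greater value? -62.222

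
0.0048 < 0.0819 True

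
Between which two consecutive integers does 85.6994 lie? 85 and 86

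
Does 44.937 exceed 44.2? Yes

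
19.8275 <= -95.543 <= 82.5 False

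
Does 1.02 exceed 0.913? Yes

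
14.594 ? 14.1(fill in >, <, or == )>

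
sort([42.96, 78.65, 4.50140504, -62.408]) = [-62.408, 4.50140504, 42.96, 78.65]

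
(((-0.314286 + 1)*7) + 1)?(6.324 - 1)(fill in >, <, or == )>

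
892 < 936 True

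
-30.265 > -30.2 False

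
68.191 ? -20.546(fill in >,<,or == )>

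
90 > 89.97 True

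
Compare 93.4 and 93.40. They are equal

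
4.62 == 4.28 False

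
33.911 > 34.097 False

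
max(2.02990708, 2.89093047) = 2.89093047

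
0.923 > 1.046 False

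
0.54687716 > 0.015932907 True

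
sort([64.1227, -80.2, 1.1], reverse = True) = [64.1227, 1.1, -80.2]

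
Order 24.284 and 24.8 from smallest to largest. 24.284, 24.8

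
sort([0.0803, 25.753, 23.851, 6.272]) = [0.0803, 6.272, 23.851, 25.753]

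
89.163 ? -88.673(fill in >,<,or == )>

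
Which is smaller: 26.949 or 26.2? 26.2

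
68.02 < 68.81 True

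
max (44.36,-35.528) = 44.36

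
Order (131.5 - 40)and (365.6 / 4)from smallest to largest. (365.6 / 4), (131.5 - 40)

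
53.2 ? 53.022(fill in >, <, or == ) >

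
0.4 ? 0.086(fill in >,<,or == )>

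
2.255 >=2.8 False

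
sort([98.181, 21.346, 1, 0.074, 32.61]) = [0.074, 1, 21.346, 32.61, 98.181]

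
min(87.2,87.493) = 87.2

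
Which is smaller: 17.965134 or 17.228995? 17.228995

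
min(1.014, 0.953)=0.953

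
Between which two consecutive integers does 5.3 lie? 5 and 6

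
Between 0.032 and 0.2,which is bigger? 0.2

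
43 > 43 False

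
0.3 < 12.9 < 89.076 True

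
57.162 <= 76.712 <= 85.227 True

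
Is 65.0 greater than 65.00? No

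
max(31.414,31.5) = 31.5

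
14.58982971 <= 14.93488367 True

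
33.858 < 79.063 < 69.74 False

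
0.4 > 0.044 True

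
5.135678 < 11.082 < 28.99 True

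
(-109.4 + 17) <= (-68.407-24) False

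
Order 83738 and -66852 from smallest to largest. -66852, 83738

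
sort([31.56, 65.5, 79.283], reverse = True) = [79.283, 65.5, 31.56]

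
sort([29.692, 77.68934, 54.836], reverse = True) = [77.68934, 54.836, 29.692]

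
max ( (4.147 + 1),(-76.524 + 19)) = 5.147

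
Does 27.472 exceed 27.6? No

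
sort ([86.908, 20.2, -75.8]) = [-75.8, 20.2, 86.908]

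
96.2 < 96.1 False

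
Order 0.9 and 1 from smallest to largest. 0.9, 1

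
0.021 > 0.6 False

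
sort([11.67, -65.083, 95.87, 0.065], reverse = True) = [95.87, 11.67, 0.065, -65.083]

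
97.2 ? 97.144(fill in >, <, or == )>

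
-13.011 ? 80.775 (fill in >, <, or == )<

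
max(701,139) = 701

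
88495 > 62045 True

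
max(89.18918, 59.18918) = 89.18918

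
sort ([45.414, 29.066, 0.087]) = [0.087, 29.066, 45.414]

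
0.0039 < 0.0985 True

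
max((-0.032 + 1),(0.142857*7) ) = 0.999999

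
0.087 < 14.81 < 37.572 True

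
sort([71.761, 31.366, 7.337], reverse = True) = [71.761, 31.366, 7.337]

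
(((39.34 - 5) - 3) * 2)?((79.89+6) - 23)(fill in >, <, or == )<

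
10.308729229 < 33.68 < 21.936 False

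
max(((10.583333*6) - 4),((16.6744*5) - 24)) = 59.499998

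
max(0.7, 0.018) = 0.7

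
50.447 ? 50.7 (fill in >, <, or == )<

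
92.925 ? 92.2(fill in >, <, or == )>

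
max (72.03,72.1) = 72.1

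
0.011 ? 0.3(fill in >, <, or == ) <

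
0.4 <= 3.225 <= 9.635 True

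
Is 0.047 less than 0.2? Yes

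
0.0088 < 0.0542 True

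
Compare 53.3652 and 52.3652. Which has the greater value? 53.3652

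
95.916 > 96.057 False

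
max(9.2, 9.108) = 9.2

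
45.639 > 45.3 True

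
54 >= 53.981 True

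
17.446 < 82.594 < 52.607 False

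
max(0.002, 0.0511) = 0.0511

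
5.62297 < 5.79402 True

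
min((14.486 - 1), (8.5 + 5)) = 13.486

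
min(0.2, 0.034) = 0.034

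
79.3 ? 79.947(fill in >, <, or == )<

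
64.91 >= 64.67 True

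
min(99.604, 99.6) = 99.6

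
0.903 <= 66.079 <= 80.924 True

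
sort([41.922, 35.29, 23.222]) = [23.222, 35.29, 41.922]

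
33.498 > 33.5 False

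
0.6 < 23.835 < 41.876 True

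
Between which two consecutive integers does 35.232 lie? 35 and 36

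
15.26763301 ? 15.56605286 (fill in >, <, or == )<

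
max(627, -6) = 627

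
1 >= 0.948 True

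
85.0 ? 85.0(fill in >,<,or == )==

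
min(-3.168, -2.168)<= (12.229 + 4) True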